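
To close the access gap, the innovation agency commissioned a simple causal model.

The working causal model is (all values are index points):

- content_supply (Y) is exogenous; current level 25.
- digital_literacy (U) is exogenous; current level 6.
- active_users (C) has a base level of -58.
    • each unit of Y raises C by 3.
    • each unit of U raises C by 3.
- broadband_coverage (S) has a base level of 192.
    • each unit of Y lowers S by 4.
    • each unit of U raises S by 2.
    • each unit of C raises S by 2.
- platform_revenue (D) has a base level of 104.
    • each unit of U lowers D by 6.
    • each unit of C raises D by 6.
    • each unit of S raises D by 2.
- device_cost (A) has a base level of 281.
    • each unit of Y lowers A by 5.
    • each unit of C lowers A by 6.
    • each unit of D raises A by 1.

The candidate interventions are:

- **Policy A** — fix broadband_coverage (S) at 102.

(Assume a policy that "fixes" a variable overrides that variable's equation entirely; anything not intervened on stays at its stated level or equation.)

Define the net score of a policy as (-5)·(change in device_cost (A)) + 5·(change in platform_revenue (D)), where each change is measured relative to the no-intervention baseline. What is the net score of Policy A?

Baseline:
  Y = 25
  U = 6
  C = -58 + 3·25 + 3·6 = 35
  S = 192 − 4·25 + 2·6 + 2·35 = 174
  D = 104 − 6·6 + 6·35 + 2·174 = 626
  A = 281 − 5·25 − 6·35 + 626 = 572
Policy A (S := 102):
  Y = 25
  U = 6
  C = -58 + 3·25 + 3·6 = 35
  S = 102
  D = 104 − 6·6 + 6·35 + 2·102 = 482
  A = 281 − 5·25 − 6·35 + 482 = 428
ΔA = 428 − 572 = -144; ΔD = 482 − 626 = -144
Score = (-5)·(-144) + 5·(-144) = 0

0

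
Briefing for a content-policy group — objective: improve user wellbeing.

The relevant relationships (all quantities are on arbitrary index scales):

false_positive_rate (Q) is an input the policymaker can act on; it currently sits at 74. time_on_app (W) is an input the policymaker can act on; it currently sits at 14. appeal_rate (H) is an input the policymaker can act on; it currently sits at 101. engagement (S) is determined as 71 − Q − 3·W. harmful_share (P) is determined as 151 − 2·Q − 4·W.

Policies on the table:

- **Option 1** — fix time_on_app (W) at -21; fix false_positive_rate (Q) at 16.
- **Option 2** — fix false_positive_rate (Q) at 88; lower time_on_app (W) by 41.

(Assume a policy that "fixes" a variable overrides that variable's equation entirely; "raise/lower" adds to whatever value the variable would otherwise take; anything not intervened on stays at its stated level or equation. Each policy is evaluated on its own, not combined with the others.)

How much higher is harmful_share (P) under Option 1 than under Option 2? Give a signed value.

Option 1 (W := -21, Q := 16):
  Q = 16
  W = -21
  P = 151 − 2·16 − 4·(-21) = 203
Option 2 (Q := 88, W − 41):
  Q = 88
  W = 14 − 41 = -27
  P = 151 − 2·88 − 4·(-27) = 83
P: 203 − 83 = 120

120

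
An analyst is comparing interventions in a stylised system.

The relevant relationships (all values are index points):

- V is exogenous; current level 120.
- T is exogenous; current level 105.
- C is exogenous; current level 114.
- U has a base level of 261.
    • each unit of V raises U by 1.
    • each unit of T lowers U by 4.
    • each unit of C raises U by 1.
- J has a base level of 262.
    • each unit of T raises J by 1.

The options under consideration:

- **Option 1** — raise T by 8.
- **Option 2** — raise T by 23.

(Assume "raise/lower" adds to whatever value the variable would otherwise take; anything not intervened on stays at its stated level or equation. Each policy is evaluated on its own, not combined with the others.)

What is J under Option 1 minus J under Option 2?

Option 1 (T + 8):
  T = 105 + 8 = 113
  J = 262 + 113 = 375
Option 2 (T + 23):
  T = 105 + 23 = 128
  J = 262 + 128 = 390
J: 375 − 390 = -15

-15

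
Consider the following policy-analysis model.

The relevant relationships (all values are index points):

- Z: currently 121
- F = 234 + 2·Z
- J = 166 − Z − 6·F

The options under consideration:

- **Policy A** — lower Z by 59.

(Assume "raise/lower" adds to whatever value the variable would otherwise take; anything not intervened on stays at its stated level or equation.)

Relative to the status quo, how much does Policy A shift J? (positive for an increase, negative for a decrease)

Baseline:
  Z = 121
  F = 234 + 2·121 = 476
  J = 166 − 121 − 6·476 = -2811
Policy A (Z − 59):
  Z = 121 − 59 = 62
  F = 234 + 2·62 = 358
  J = 166 − 62 − 6·358 = -2044
Change in J: -2044 − (-2811) = 767

767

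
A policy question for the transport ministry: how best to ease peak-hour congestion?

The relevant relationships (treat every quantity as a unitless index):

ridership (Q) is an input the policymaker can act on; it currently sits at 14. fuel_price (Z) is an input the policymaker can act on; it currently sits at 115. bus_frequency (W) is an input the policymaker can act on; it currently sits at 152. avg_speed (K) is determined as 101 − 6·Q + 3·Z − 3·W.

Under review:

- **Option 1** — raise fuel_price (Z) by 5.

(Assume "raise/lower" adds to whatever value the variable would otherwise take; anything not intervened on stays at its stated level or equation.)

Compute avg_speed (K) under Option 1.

Option 1 (Z + 5):
  Q = 14
  Z = 115 + 5 = 120
  W = 152
  K = 101 − 6·14 + 3·120 − 3·152 = -79

-79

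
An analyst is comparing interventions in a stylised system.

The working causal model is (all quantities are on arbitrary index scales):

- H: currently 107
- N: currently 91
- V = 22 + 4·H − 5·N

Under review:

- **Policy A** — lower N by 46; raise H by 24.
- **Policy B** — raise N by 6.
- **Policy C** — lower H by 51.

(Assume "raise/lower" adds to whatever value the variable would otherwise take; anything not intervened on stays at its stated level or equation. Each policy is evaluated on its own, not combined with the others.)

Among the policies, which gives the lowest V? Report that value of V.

Policy A (N − 46, H + 24):
  H = 107 + 24 = 131
  N = 91 − 46 = 45
  V = 22 + 4·131 − 5·45 = 321
Policy B (N + 6):
  H = 107
  N = 91 + 6 = 97
  V = 22 + 4·107 − 5·97 = -35
Policy C (H − 51):
  H = 107 − 51 = 56
  N = 91
  V = 22 + 4·56 − 5·91 = -209
Comparing — Policy A: V=321, Policy B: V=-35, Policy C: V=-209. Lowest is -209 (Policy C).

-209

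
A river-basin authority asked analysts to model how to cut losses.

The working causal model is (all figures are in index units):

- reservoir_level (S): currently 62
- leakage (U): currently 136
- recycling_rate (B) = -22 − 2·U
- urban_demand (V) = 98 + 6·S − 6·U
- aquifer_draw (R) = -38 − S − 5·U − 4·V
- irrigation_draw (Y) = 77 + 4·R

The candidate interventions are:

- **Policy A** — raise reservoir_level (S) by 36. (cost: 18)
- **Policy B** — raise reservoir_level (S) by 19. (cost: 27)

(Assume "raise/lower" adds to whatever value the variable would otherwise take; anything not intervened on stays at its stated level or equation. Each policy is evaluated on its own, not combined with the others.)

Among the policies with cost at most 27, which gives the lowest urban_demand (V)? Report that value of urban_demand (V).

Policy A (S + 36):
  S = 62 + 36 = 98
  U = 136
  V = 98 + 6·98 − 6·136 = -130
Policy B (S + 19):
  S = 62 + 19 = 81
  U = 136
  V = 98 + 6·81 − 6·136 = -232
Comparing — Policy A: V=-130, Policy B: V=-232. Lowest is -232 (Policy B).

-232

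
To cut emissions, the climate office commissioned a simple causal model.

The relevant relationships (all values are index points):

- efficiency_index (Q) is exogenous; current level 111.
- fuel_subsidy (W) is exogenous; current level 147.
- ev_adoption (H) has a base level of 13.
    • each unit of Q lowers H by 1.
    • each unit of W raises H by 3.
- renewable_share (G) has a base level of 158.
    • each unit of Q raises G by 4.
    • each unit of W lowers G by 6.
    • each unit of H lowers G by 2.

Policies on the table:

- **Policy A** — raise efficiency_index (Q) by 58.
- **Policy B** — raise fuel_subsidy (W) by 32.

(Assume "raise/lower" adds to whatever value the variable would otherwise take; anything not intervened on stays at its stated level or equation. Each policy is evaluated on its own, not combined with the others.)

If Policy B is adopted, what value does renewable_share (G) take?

-1350

Policy B (W + 32):
  Q = 111
  W = 147 + 32 = 179
  H = 13 − 111 + 3·179 = 439
  G = 158 + 4·111 − 6·179 − 2·439 = -1350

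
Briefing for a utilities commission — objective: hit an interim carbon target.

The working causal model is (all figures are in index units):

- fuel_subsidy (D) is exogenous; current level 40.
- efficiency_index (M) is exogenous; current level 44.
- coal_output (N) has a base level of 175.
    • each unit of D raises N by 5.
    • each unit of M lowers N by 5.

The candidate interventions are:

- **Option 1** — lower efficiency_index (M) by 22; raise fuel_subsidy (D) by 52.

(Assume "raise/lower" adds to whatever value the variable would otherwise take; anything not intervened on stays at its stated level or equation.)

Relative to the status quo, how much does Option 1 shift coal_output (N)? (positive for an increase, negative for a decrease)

370

Baseline:
  D = 40
  M = 44
  N = 175 + 5·40 − 5·44 = 155
Option 1 (M − 22, D + 52):
  D = 40 + 52 = 92
  M = 44 − 22 = 22
  N = 175 + 5·92 − 5·22 = 525
Change in N: 525 − 155 = 370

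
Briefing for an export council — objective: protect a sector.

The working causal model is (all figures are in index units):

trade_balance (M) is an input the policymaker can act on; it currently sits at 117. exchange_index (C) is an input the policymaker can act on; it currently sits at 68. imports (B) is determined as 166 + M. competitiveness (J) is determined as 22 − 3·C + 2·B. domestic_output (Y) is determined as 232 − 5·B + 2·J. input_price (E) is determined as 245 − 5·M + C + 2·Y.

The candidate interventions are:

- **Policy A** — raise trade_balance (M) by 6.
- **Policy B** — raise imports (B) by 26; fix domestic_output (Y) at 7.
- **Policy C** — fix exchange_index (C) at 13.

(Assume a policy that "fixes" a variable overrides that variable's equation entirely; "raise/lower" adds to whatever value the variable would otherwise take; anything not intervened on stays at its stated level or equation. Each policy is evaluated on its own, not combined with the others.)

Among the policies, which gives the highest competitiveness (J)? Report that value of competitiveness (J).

Policy A (M + 6):
  M = 117 + 6 = 123
  C = 68
  B = 166 + 123 = 289
  J = 22 − 3·68 + 2·289 = 396
Policy B (B + 26, Y := 7):
  M = 117
  C = 68
  B = 166 + 117 (+26 from intervention) = 309
  J = 22 − 3·68 + 2·309 = 436
Policy C (C := 13):
  M = 117
  C = 13
  B = 166 + 117 = 283
  J = 22 − 3·13 + 2·283 = 549
Comparing — Policy A: J=396, Policy B: J=436, Policy C: J=549. Highest is 549 (Policy C).

549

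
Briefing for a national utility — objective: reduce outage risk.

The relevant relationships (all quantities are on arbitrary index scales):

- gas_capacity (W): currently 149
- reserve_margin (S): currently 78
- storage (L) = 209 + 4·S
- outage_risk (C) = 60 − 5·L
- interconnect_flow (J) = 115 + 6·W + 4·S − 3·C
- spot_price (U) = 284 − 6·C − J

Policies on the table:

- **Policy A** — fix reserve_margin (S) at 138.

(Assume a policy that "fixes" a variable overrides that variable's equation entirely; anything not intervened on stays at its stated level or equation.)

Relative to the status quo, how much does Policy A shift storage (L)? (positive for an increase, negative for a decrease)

Baseline:
  S = 78
  L = 209 + 4·78 = 521
Policy A (S := 138):
  S = 138
  L = 209 + 4·138 = 761
Change in L: 761 − 521 = 240

240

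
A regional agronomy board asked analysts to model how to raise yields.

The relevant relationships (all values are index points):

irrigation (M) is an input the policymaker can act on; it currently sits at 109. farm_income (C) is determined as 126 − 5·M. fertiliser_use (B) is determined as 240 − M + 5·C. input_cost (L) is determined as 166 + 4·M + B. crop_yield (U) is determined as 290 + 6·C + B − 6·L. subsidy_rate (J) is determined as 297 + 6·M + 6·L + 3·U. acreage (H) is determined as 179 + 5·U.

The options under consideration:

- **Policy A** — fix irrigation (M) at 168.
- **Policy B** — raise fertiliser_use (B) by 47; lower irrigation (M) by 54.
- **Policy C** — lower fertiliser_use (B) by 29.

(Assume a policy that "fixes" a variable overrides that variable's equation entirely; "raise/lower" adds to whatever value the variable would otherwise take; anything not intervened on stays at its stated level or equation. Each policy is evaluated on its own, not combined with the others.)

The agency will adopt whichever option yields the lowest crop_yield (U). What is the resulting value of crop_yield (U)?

-355

Policy A (M := 168):
  M = 168
  C = 126 − 5·168 = -714
  B = 240 − 168 + 5·(-714) = -3498
  L = 166 + 4·168 + (-3498) = -2660
  U = 290 + 6·(-714) + (-3498) − 6·(-2660) = 8468
Policy B (B + 47, M − 54):
  M = 109 − 54 = 55
  C = 126 − 5·55 = -149
  B = 240 − 55 + 5·(-149) (+47 from intervention) = -513
  L = 166 + 4·55 + (-513) = -127
  U = 290 + 6·(-149) + (-513) − 6·(-127) = -355
Policy C (B − 29):
  M = 109
  C = 126 − 5·109 = -419
  B = 240 − 109 + 5·(-419) (−29 from intervention) = -1993
  L = 166 + 4·109 + (-1993) = -1391
  U = 290 + 6·(-419) + (-1993) − 6·(-1391) = 4129
Comparing — Policy A: U=8468, Policy B: U=-355, Policy C: U=4129. Lowest is -355 (Policy B).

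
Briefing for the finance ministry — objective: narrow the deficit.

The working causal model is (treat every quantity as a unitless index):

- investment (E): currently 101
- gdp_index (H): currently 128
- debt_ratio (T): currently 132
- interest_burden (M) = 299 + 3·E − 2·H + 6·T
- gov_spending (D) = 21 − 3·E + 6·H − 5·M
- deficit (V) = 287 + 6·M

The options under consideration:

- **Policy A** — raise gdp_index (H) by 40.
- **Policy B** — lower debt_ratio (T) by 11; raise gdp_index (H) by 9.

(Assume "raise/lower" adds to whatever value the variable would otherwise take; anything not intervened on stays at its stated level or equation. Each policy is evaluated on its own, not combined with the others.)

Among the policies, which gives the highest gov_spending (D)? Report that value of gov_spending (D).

Policy A (H + 40):
  E = 101
  H = 128 + 40 = 168
  T = 132
  M = 299 + 3·101 − 2·168 + 6·132 = 1058
  D = 21 − 3·101 + 6·168 − 5·1058 = -4564
Policy B (T − 11, H + 9):
  E = 101
  H = 128 + 9 = 137
  T = 132 − 11 = 121
  M = 299 + 3·101 − 2·137 + 6·121 = 1054
  D = 21 − 3·101 + 6·137 − 5·1054 = -4730
Comparing — Policy A: D=-4564, Policy B: D=-4730. Highest is -4564 (Policy A).

-4564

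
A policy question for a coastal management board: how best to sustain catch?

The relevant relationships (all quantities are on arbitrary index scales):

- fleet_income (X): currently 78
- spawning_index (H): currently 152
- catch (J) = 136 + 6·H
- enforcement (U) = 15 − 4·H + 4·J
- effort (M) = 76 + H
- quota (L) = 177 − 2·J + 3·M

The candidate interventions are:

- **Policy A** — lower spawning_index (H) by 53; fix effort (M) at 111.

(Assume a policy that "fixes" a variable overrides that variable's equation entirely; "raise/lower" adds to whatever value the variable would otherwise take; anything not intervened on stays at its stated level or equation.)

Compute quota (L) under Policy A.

Policy A (H − 53, M := 111):
  H = 152 − 53 = 99
  J = 136 + 6·99 = 730
  M = 111
  L = 177 − 2·730 + 3·111 = -950

-950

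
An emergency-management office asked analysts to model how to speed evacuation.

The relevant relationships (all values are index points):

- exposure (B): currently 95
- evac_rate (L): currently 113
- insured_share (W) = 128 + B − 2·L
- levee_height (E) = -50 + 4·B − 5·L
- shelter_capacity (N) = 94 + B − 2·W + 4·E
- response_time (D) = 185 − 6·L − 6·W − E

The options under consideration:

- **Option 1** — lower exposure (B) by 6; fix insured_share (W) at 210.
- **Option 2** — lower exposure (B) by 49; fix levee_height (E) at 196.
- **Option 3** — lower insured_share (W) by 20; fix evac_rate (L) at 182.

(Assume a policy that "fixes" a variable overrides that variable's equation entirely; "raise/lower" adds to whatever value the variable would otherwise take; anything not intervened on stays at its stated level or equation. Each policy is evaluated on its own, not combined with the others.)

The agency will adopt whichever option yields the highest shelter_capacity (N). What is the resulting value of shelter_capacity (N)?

Option 1 (B − 6, W := 210):
  B = 95 − 6 = 89
  L = 113
  W = 210
  E = -50 + 4·89 − 5·113 = -259
  N = 94 + 89 − 2·210 + 4·(-259) = -1273
Option 2 (B − 49, E := 196):
  B = 95 − 49 = 46
  L = 113
  W = 128 + 46 − 2·113 = -52
  E = 196
  N = 94 + 46 − 2·(-52) + 4·196 = 1028
Option 3 (W − 20, L := 182):
  B = 95
  L = 182
  W = 128 + 95 − 2·182 (−20 from intervention) = -161
  E = -50 + 4·95 − 5·182 = -580
  N = 94 + 95 − 2·(-161) + 4·(-580) = -1809
Comparing — Option 1: N=-1273, Option 2: N=1028, Option 3: N=-1809. Highest is 1028 (Option 2).

1028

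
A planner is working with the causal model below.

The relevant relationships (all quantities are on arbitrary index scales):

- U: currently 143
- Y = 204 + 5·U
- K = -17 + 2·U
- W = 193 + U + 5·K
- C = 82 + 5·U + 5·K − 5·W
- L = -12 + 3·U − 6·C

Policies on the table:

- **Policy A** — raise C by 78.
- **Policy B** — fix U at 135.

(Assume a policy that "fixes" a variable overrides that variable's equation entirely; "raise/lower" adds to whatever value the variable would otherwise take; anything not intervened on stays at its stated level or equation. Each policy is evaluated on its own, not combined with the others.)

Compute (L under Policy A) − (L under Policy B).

Policy A (C + 78):
  U = 143
  K = -17 + 2·143 = 269
  W = 193 + 143 + 5·269 = 1681
  C = 82 + 5·143 + 5·269 − 5·1681 (+78 from intervention) = -6185
  L = -12 + 3·143 − 6·(-6185) = 37527
Policy B (U := 135):
  U = 135
  K = -17 + 2·135 = 253
  W = 193 + 135 + 5·253 = 1593
  C = 82 + 5·135 + 5·253 − 5·1593 = -5943
  L = -12 + 3·135 − 6·(-5943) = 36051
L: 37527 − 36051 = 1476

1476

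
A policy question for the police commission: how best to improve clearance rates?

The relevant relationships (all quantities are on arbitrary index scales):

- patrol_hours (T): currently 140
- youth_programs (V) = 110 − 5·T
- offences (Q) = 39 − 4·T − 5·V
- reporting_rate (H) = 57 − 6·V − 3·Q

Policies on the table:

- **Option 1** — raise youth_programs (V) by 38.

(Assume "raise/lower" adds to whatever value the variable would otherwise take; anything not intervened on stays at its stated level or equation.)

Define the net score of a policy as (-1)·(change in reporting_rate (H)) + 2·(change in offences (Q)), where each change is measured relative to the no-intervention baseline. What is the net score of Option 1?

-722

Baseline:
  T = 140
  V = 110 − 5·140 = -590
  Q = 39 − 4·140 − 5·(-590) = 2429
  H = 57 − 6·(-590) − 3·2429 = -3690
Option 1 (V + 38):
  T = 140
  V = 110 − 5·140 (+38 from intervention) = -552
  Q = 39 − 4·140 − 5·(-552) = 2239
  H = 57 − 6·(-552) − 3·2239 = -3348
ΔH = -3348 − (-3690) = 342; ΔQ = 2239 − 2429 = -190
Score = (-1)·342 + 2·(-190) = -722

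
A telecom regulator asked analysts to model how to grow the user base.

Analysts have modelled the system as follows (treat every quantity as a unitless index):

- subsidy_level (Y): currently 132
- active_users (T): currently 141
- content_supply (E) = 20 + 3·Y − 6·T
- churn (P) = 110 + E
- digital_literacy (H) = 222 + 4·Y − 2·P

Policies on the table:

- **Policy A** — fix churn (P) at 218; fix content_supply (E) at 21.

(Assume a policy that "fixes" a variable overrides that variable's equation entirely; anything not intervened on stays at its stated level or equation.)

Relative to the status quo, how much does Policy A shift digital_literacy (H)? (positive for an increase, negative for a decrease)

Baseline:
  Y = 132
  T = 141
  E = 20 + 3·132 − 6·141 = -430
  P = 110 + (-430) = -320
  H = 222 + 4·132 − 2·(-320) = 1390
Policy A (P := 218, E := 21):
  Y = 132
  T = 141
  E = 21
  P = 218
  H = 222 + 4·132 − 2·218 = 314
Change in H: 314 − 1390 = -1076

-1076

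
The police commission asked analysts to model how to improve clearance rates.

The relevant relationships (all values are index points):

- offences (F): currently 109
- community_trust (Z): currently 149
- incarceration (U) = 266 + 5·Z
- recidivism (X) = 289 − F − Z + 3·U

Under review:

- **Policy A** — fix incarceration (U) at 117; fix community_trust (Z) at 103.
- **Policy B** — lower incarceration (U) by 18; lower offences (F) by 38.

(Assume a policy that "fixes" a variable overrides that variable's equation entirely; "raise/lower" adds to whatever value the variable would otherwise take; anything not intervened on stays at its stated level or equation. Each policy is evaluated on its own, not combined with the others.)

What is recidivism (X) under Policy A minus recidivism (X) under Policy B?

-2620

Policy A (U := 117, Z := 103):
  F = 109
  Z = 103
  U = 117
  X = 289 − 109 − 103 + 3·117 = 428
Policy B (U − 18, F − 38):
  F = 109 − 38 = 71
  Z = 149
  U = 266 + 5·149 (−18 from intervention) = 993
  X = 289 − 71 − 149 + 3·993 = 3048
X: 428 − 3048 = -2620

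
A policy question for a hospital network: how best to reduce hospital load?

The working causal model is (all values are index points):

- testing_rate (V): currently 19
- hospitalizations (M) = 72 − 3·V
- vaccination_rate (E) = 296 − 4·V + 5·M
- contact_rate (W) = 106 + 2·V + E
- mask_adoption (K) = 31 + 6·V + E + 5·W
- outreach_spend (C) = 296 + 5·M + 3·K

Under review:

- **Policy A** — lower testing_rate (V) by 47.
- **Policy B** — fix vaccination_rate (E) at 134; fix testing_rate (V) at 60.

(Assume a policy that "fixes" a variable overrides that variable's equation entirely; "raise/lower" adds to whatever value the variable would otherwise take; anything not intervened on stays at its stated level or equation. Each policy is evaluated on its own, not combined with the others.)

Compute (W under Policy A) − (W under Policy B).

878

Policy A (V − 47):
  V = 19 − 47 = -28
  M = 72 − 3·(-28) = 156
  E = 296 − 4·(-28) + 5·156 = 1188
  W = 106 + 2·(-28) + 1188 = 1238
Policy B (E := 134, V := 60):
  V = 60
  M = 72 − 3·60 = -108
  E = 134
  W = 106 + 2·60 + 134 = 360
W: 1238 − 360 = 878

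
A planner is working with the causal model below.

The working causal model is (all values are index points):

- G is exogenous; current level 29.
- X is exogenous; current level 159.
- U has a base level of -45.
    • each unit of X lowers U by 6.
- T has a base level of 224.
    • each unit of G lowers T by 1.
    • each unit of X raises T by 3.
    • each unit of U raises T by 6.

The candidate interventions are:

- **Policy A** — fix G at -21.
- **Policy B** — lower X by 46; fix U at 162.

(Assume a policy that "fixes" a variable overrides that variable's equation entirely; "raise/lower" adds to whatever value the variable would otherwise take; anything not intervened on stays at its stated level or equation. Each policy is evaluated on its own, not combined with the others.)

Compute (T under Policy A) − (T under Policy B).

Policy A (G := -21):
  G = -21
  X = 159
  U = -45 − 6·159 = -999
  T = 224 − (-21) + 3·159 + 6·(-999) = -5272
Policy B (X − 46, U := 162):
  G = 29
  X = 159 − 46 = 113
  U = 162
  T = 224 − 29 + 3·113 + 6·162 = 1506
T: -5272 − 1506 = -6778

-6778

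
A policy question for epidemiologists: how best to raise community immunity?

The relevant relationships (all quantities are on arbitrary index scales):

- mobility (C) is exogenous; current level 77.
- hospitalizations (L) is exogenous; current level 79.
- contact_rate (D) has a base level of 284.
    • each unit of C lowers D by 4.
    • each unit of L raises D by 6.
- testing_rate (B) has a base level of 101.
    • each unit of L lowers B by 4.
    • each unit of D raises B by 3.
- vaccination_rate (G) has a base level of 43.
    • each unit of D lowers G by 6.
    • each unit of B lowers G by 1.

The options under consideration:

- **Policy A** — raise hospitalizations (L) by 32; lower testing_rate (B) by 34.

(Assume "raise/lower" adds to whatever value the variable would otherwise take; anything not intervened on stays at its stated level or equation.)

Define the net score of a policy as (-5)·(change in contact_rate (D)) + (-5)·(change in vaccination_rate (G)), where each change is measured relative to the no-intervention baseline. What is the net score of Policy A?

6870

Baseline:
  C = 77
  L = 79
  D = 284 − 4·77 + 6·79 = 450
  B = 101 − 4·79 + 3·450 = 1135
  G = 43 − 6·450 − 1135 = -3792
Policy A (L + 32, B − 34):
  C = 77
  L = 79 + 32 = 111
  D = 284 − 4·77 + 6·111 = 642
  B = 101 − 4·111 + 3·642 (−34 from intervention) = 1549
  G = 43 − 6·642 − 1549 = -5358
ΔD = 642 − 450 = 192; ΔG = -5358 − (-3792) = -1566
Score = (-5)·192 + (-5)·(-1566) = 6870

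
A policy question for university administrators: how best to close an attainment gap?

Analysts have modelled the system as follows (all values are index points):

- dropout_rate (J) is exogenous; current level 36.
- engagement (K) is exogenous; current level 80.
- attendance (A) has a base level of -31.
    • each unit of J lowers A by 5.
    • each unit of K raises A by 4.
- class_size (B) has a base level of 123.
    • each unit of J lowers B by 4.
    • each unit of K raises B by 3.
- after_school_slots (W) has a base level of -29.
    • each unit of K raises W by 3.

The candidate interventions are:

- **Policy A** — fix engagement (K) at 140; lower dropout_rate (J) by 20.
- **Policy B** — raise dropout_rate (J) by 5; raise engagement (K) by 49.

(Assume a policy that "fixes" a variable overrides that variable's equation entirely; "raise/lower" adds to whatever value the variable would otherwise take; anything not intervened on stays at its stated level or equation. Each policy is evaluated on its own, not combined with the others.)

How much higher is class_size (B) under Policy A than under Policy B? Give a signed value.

Policy A (K := 140, J − 20):
  J = 36 − 20 = 16
  K = 140
  B = 123 − 4·16 + 3·140 = 479
Policy B (J + 5, K + 49):
  J = 36 + 5 = 41
  K = 80 + 49 = 129
  B = 123 − 4·41 + 3·129 = 346
B: 479 − 346 = 133

133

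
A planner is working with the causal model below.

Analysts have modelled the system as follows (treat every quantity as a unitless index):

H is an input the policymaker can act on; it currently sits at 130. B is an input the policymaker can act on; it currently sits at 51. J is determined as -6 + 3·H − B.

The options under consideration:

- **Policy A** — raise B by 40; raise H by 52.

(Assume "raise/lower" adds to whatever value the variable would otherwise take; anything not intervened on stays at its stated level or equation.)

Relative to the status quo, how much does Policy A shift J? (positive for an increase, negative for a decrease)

116

Baseline:
  H = 130
  B = 51
  J = -6 + 3·130 − 51 = 333
Policy A (B + 40, H + 52):
  H = 130 + 52 = 182
  B = 51 + 40 = 91
  J = -6 + 3·182 − 91 = 449
Change in J: 449 − 333 = 116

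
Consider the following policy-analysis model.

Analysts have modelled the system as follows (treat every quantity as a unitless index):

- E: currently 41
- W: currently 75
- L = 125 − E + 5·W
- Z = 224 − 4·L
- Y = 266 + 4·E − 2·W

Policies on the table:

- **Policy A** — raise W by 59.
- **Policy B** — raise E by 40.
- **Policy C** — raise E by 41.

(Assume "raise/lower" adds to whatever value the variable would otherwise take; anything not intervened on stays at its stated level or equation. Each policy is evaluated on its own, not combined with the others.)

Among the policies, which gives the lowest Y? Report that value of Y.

162

Policy A (W + 59):
  E = 41
  W = 75 + 59 = 134
  Y = 266 + 4·41 − 2·134 = 162
Policy B (E + 40):
  E = 41 + 40 = 81
  W = 75
  Y = 266 + 4·81 − 2·75 = 440
Policy C (E + 41):
  E = 41 + 41 = 82
  W = 75
  Y = 266 + 4·82 − 2·75 = 444
Comparing — Policy A: Y=162, Policy B: Y=440, Policy C: Y=444. Lowest is 162 (Policy A).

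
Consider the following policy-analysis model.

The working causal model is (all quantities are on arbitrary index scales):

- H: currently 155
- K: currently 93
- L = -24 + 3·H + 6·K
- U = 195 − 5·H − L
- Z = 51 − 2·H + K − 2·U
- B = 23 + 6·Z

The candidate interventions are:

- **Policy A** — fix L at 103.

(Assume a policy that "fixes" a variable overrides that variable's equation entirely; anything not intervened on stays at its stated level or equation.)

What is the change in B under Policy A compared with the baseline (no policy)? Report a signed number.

-10752

Baseline:
  H = 155
  K = 93
  L = -24 + 3·155 + 6·93 = 999
  U = 195 − 5·155 − 999 = -1579
  Z = 51 − 2·155 + 93 − 2·(-1579) = 2992
  B = 23 + 6·2992 = 17975
Policy A (L := 103):
  H = 155
  K = 93
  L = 103
  U = 195 − 5·155 − 103 = -683
  Z = 51 − 2·155 + 93 − 2·(-683) = 1200
  B = 23 + 6·1200 = 7223
Change in B: 7223 − 17975 = -10752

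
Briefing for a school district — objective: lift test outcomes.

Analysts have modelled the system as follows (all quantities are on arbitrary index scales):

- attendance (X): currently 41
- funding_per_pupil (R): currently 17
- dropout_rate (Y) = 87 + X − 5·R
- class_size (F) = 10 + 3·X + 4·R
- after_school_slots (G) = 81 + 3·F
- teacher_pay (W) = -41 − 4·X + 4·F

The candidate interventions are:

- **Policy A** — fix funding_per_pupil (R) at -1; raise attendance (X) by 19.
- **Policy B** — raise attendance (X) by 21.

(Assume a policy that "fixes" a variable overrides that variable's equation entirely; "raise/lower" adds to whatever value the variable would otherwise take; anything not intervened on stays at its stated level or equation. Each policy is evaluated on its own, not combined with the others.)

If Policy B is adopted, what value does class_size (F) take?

264

Policy B (X + 21):
  X = 41 + 21 = 62
  R = 17
  F = 10 + 3·62 + 4·17 = 264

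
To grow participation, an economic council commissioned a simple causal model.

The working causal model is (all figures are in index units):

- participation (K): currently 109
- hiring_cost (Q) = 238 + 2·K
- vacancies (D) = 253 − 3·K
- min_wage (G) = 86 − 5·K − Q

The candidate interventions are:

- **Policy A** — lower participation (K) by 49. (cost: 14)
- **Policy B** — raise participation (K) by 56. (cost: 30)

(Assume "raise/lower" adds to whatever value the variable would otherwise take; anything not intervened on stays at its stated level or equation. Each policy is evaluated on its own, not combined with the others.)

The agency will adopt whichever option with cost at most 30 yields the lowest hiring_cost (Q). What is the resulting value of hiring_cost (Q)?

Policy A (K − 49):
  K = 109 − 49 = 60
  Q = 238 + 2·60 = 358
Policy B (K + 56):
  K = 109 + 56 = 165
  Q = 238 + 2·165 = 568
Comparing — Policy A: Q=358, Policy B: Q=568. Lowest is 358 (Policy A).

358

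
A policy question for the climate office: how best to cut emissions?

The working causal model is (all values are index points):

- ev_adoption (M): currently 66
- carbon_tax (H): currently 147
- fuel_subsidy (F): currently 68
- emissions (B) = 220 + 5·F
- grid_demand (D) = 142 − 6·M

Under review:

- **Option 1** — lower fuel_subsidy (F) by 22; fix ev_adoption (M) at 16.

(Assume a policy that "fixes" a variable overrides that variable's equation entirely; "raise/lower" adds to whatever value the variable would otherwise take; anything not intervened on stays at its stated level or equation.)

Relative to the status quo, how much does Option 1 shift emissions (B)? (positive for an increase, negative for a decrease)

-110

Baseline:
  F = 68
  B = 220 + 5·68 = 560
Option 1 (F − 22, M := 16):
  F = 68 − 22 = 46
  B = 220 + 5·46 = 450
Change in B: 450 − 560 = -110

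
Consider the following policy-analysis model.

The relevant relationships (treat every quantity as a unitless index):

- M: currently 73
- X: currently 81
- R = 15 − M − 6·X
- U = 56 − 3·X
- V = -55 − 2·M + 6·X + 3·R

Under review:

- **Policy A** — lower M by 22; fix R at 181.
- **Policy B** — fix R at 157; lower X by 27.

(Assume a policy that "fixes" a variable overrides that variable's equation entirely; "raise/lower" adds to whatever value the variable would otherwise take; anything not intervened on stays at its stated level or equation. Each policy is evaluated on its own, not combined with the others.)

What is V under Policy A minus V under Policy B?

278

Policy A (M − 22, R := 181):
  M = 73 − 22 = 51
  X = 81
  R = 181
  V = -55 − 2·51 + 6·81 + 3·181 = 872
Policy B (R := 157, X − 27):
  M = 73
  X = 81 − 27 = 54
  R = 157
  V = -55 − 2·73 + 6·54 + 3·157 = 594
V: 872 − 594 = 278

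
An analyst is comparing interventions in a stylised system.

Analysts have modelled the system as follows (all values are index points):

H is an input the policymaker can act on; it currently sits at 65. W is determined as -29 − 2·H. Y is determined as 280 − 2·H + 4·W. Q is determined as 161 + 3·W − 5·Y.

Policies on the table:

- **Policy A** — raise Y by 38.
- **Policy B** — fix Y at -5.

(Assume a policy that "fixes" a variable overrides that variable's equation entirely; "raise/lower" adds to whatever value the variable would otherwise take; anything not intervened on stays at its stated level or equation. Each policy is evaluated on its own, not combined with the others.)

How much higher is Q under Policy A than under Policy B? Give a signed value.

2215

Policy A (Y + 38):
  H = 65
  W = -29 − 2·65 = -159
  Y = 280 − 2·65 + 4·(-159) (+38 from intervention) = -448
  Q = 161 + 3·(-159) − 5·(-448) = 1924
Policy B (Y := -5):
  H = 65
  W = -29 − 2·65 = -159
  Y = -5
  Q = 161 + 3·(-159) − 5·(-5) = -291
Q: 1924 − (-291) = 2215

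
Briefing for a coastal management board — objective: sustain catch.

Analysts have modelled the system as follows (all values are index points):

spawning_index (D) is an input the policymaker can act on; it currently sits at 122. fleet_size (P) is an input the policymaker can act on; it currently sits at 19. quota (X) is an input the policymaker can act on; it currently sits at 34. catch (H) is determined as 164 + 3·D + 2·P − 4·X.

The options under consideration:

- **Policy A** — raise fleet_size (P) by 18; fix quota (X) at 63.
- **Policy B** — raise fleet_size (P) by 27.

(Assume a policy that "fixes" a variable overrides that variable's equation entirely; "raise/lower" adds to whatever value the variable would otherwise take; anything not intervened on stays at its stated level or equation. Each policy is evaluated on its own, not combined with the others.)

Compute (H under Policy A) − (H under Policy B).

Policy A (P + 18, X := 63):
  D = 122
  P = 19 + 18 = 37
  X = 63
  H = 164 + 3·122 + 2·37 − 4·63 = 352
Policy B (P + 27):
  D = 122
  P = 19 + 27 = 46
  X = 34
  H = 164 + 3·122 + 2·46 − 4·34 = 486
H: 352 − 486 = -134

-134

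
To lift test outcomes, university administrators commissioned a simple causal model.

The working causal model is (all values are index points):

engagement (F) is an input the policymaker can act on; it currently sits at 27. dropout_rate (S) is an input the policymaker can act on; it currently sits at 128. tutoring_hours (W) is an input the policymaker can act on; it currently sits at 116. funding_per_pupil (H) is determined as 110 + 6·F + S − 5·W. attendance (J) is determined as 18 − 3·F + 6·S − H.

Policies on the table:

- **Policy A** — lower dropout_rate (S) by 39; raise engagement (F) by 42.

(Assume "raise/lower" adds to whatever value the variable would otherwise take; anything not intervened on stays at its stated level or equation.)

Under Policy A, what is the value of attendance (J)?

Policy A (S − 39, F + 42):
  F = 27 + 42 = 69
  S = 128 − 39 = 89
  W = 116
  H = 110 + 6·69 + 89 − 5·116 = 33
  J = 18 − 3·69 + 6·89 − 33 = 312

312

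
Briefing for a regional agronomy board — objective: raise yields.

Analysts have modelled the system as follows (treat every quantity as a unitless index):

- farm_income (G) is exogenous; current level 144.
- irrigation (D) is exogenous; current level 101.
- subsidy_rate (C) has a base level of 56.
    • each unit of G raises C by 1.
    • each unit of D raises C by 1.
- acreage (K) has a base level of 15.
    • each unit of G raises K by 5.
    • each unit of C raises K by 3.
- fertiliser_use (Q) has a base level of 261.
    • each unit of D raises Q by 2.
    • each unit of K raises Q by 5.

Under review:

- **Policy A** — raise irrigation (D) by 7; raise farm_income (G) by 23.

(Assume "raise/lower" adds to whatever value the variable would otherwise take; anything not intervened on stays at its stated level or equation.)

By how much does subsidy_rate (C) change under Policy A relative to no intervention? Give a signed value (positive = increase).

30

Baseline:
  G = 144
  D = 101
  C = 56 + 144 + 101 = 301
Policy A (D + 7, G + 23):
  G = 144 + 23 = 167
  D = 101 + 7 = 108
  C = 56 + 167 + 108 = 331
Change in C: 331 − 301 = 30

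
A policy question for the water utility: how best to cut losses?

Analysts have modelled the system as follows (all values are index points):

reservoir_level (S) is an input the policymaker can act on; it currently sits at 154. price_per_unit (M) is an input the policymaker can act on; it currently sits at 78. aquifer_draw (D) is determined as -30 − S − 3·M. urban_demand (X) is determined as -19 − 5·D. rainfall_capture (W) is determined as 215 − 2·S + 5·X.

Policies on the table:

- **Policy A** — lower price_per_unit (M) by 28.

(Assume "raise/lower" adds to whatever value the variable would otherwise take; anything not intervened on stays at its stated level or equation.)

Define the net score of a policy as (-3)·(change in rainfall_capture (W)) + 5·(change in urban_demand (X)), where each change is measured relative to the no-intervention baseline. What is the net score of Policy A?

4200

Baseline:
  S = 154
  M = 78
  D = -30 − 154 − 3·78 = -418
  X = -19 − 5·(-418) = 2071
  W = 215 − 2·154 + 5·2071 = 10262
Policy A (M − 28):
  S = 154
  M = 78 − 28 = 50
  D = -30 − 154 − 3·50 = -334
  X = -19 − 5·(-334) = 1651
  W = 215 − 2·154 + 5·1651 = 8162
ΔW = 8162 − 10262 = -2100; ΔX = 1651 − 2071 = -420
Score = (-3)·(-2100) + 5·(-420) = 4200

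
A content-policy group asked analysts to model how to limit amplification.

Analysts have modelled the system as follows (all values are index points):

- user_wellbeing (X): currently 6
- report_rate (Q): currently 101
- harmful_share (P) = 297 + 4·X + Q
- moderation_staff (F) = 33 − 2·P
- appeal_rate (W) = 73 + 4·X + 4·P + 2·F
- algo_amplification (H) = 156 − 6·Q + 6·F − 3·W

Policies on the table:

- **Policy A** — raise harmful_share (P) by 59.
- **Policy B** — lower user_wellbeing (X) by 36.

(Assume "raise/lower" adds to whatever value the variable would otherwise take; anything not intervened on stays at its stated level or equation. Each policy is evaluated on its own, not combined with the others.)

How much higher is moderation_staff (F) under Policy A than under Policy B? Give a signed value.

-406

Policy A (P + 59):
  X = 6
  Q = 101
  P = 297 + 4·6 + 101 (+59 from intervention) = 481
  F = 33 − 2·481 = -929
Policy B (X − 36):
  X = 6 − 36 = -30
  Q = 101
  P = 297 + 4·(-30) + 101 = 278
  F = 33 − 2·278 = -523
F: -929 − (-523) = -406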